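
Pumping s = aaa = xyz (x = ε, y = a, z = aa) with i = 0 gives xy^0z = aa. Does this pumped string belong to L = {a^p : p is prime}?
Yes

xy⁰z = ε · ε · aa = aa.
aa has length 2, which is prime, so it is in L.
(A single pumped string landing in L is not a contradiction by itself; a non-regularity proof needs some i for which xy^i z ∉ L, for every admissible decomposition.)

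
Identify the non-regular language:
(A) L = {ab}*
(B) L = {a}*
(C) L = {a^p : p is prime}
(C) {a^p : p is prime}

(C) L = {a^p : p is prime} is NOT regular.

The pumping lemma can be used to prove this:
After pumping, the length becomes composite

The other languages are regular because they can be recognized by finite automata.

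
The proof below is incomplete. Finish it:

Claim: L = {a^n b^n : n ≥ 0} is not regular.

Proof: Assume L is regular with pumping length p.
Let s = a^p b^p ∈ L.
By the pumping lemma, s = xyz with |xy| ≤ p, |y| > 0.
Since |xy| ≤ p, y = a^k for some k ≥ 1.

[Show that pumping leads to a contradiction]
Consider xy²z = a^(p+k) b^p.

Since k ≥ 1, we have p + k > p.
So xy²z has more a's than b's: (p+k) a's vs p b's.
This means xy²z ∉ L because a^n b^n requires equal counts.

This contradicts the pumping lemma which states xy²z ∈ L.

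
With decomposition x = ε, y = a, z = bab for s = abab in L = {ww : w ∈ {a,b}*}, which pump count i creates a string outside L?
i = 2

xy²z = ε · aa · bab = aabab; aabab has odd length 5, so it cannot be written as ww and is not in L.
(Other choices also work, e.g. i = 0, 3; only i = 1 is guaranteed to stay in L since xy¹z = s.)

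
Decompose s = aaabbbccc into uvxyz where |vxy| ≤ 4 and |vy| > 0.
u='aa', v='a', x='bb', y='b', z='ccc'

For s = aaabbbccc with pumping length p = 4:

One valid decomposition:
- u = 'aa'
- v = 'a'
- x = 'bb'
- y = 'b'
- z = 'ccc'

Verification:
- uvxyz = 'aa' + 'a' + 'bb' + 'b' + 'ccc' = aaabbbccc ✓
- |vxy| = |'abbb'| = 4 ≤ 4 ✓
- |vy| = |'ab'| = 2 > 0 ✓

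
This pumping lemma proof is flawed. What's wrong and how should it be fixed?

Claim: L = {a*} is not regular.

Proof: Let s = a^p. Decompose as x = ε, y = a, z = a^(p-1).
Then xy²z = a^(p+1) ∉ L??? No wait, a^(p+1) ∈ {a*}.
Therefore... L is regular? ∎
Error: The proof attempts to show a*  is not regular, but a* IS regular!

Correction: a* is a regular language (recognized by a simple DFA with one accepting state and self-loop on 'a'). The pumping lemma can only prove non-regularity, not regularity. For regular languages, pumping always works.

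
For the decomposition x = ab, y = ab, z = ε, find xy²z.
ababab

Given x = 'ab', y = 'ab', z = '' and i = 2:

xy^2z = x + y·y·...·y (2 times) + z
       = 'ab' + 'ab'^2 + ''
       = 'ab' + 'abab' + ''
       = 'ababab'

The pumped string is 'ababab' with length 6.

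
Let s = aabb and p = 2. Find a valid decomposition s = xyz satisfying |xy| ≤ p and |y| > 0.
x = '', y = 'a', z = 'abb'

For s = aabb and p = 2, one valid decomposition is:
- x = '' (length 0)
- y = 'a' (length 1)
- z = 'abb' (length 3)

Verification:
- xyz = '' + 'a' + 'abb' = aabb ✓
- |xy| = 1 ≤ 2 ✓
- |y| = 1 > 0 ✓

All pumping lemma constraints are satisfied.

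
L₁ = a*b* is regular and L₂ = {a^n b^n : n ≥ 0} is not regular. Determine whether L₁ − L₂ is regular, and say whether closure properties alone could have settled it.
No — L₁ − L₂ is not regular.

a*b* − {a^n b^n} = {a^n b^m : n ≠ m}. If this were regular, then its complement intersected with a*b*, namely {a^n b^n : n ≥ 0}, would be regular too (closure under complement and intersection) — contradiction. So L₁ − L₂ is not regular.

Note that the bare facts "L₁ regular, L₂ non-regular" do not settle the question by themselves: the closure of regular languages under ∪, ∩, complement and difference applies only when BOTH operands are regular. With a non-regular operand the result can come out regular or non-regular depending on the specific languages, so one has to work out L₁ − L₂ for this particular pair, as above.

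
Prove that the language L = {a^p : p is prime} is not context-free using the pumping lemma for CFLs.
Assume for contradiction that L is context-free, and let p ≥ 1 be the pumping length given by the pumping lemma for CFLs.
Choose a prime q with q ≥ p and let s = a^q. Then s ∈ L and |s| = q ≥ p.
By the CFL pumping lemma, s = uvxyz for some u, v, x, y, z with |vxy| ≤ p, |vy| ≥ 1, and uv^i xy^i z ∈ L for every i ≥ 0.
All symbols are a's, so only lengths matter: let k = |vy|, with 1 ≤ k ≤ p. Then |uv^i xy^i z| = q + (i − 1)k.

Take i = q + 1: the length is q + qk = q(k + 1).
Both factors satisfy q ≥ 2 and k + 1 ≥ 2, so q(k + 1) is composite and uv^(q+1) xy^(q+1) z ∉ L.

This contradicts the CFL pumping lemma, which requires uv^i xy^i z ∈ L for all i ≥ 0.
Hence L = {a^p : p is prime} is not context-free. ∎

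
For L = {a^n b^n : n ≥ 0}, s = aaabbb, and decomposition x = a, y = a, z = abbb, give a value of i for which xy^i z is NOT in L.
i = 0

xy⁰z = a · ε · abbb = aabbb; aabbb has 2 a's and 3 b's; 2 ≠ 3, so it is not in L.
(Other choices also work, e.g. i = 2, 3; only i = 1 is guaranteed to stay in L since xy¹z = s.)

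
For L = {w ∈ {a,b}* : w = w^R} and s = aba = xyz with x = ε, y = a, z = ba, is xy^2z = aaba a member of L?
No

xy²z = ε · aa · ba = aaba.
aaba reversed is abaa ≠ aaba, so it is not a palindrome and is not in L.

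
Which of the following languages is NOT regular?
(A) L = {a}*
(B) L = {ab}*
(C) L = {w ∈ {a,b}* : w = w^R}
(C) {w ∈ {a,b}* : w = w^R}

(C) L = {w ∈ {a,b}* : w = w^R} is NOT regular.

The pumping lemma can be used to prove this:
After pumping, the string is no longer symmetric

The other languages are regular because they can be recognized by finite automata.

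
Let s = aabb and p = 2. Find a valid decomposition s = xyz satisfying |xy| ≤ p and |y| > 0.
x = '', y = 'aa', z = 'bb'

For s = aabb and p = 2, one valid decomposition is:
- x = '' (length 0)
- y = 'aa' (length 2)
- z = 'bb' (length 2)

Verification:
- xyz = '' + 'aa' + 'bb' = aabb ✓
- |xy| = 2 ≤ 2 ✓
- |y| = 2 > 0 ✓

All pumping lemma constraints are satisfied.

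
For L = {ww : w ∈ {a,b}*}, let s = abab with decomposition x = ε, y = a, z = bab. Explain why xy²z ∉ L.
xy²z = aabab ∉ L

Pumping with i = 2 replaces y = a by y² = aa:
- Original: s = xyz = abab; abab splits into halves ab · ab, which are equal, so it is in L (w = ab)
- Pumped: xy²z = ε · aa · bab = aabab
- aabab has odd length 5, so it cannot be written as ww and is not in L

The pumping lemma would require xy²z ∈ L, so this decomposition yields a contradiction.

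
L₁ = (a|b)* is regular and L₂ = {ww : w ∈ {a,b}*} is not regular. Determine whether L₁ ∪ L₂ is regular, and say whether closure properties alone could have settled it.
Yes — L₁ ∪ L₂ is regular.

{ww} ⊆ (a|b)*, so L₁ ∪ L₂ = (a|b)*, which is regular.

Note that the bare facts "L₁ regular, L₂ non-regular" do not settle the question by themselves: the closure of regular languages under ∪, ∩, complement and difference applies only when BOTH operands are regular. With a non-regular operand the result can come out regular or non-regular depending on the specific languages, so one has to work out L₁ ∪ L₂ for this particular pair, as above.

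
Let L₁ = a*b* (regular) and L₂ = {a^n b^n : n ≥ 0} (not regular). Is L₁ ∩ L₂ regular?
No — L₁ ∩ L₂ is not regular.

Every string a^n b^n already lies in a*b*, so L₁ ∩ L₂ = {a^n b^n : n ≥ 0} = L₂ itself, which is the standard non-regular language (pump s = a^p b^p).

Note that the bare facts "L₁ regular, L₂ non-regular" do not settle the question by themselves: the closure of regular languages under ∪, ∩, complement and difference applies only when BOTH operands are regular. With a non-regular operand the result can come out regular or non-regular depending on the specific languages, so one has to work out L₁ ∩ L₂ for this particular pair, as above.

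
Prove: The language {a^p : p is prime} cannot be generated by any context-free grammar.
Assume for contradiction that L is context-free, and let p ≥ 1 be the pumping length given by the pumping lemma for CFLs.
Choose a prime q with q ≥ p and let s = a^q. Then s ∈ L and |s| = q ≥ p.
By the CFL pumping lemma, s = uvxyz for some u, v, x, y, z with |vxy| ≤ p, |vy| ≥ 1, and uv^i xy^i z ∈ L for every i ≥ 0.
All symbols are a's, so only lengths matter: let k = |vy|, with 1 ≤ k ≤ p. Then |uv^i xy^i z| = q + (i − 1)k.

Take i = q + 1: the length is q + qk = q(k + 1).
Both factors satisfy q ≥ 2 and k + 1 ≥ 2, so q(k + 1) is composite and uv^(q+1) xy^(q+1) z ∉ L.

This contradicts the CFL pumping lemma, which requires uv^i xy^i z ∈ L for all i ≥ 0.
Hence L = {a^p : p is prime} is not context-free. ∎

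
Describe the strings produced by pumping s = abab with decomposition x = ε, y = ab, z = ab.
{xy^i z : i ≥ 0} = {(ab)^(i+1) : i ≥ 0} = {ab, abab, ababab, ...}

With x = ε, y = ab, z = ab: Pumping 'ab' gives strings of alternating a's and b's.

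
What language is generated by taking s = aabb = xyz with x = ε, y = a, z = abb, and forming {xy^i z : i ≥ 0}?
{xy^i z : i ≥ 0} = {a^(i+1) b^2 : i ≥ 0} = {abb, aabb, aaabb, ...}

With x = ε, y = a, z = abb: Starting with aabb and pumping the first 'a' (z = abb keeps the second 'a'), we get strings with i+1 a's followed by 2 b's for i = 0, 1, 2, ...; note bb is not produced because z always contributes one a.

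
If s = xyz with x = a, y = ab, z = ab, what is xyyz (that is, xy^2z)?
aababab

Given x = 'a', y = 'ab', z = 'ab' and i = 2:

xy^2z = x + y·y·...·y (2 times) + z
       = 'a' + 'ab'^2 + 'ab'
       = 'a' + 'abab' + 'ab'
       = 'aababab'

The pumped string is 'aababab' with length 7.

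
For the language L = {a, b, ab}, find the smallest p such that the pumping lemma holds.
p = 3

For a finite language L, the pumping lemma holds vacuously if p > max|s| for s ∈ L.

The longest string in L = {a, b, ab} has length 2.
If p = 3, then no string s ∈ L has |s| ≥ p, so the condition is vacuously true.

The minimum pumping length is p = 3.

Why no smaller p works: for any p ≤ 2, the longest string s ∈ L has |s| = 2 ≥ p, so it would
have to be pumpable; but pumping up (i = 2, 3, ...) produces ever longer strings, which cannot all lie in the
finite language L. So the pumping property fails for every p ≤ 2.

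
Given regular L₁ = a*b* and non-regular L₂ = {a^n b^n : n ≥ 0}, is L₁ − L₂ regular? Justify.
No — L₁ − L₂ is not regular.

a*b* − {a^n b^n} = {a^n b^m : n ≠ m}. If this were regular, then its complement intersected with a*b*, namely {a^n b^n : n ≥ 0}, would be regular too (closure under complement and intersection) — contradiction. So L₁ − L₂ is not regular.

Note that the bare facts "L₁ regular, L₂ non-regular" do not settle the question by themselves: the closure of regular languages under ∪, ∩, complement and difference applies only when BOTH operands are regular. With a non-regular operand the result can come out regular or non-regular depending on the specific languages, so one has to work out L₁ − L₂ for this particular pair, as above.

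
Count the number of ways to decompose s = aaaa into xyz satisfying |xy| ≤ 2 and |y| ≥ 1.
3

For s = 'aaaa' with pumping length p = 2:

Constraints: |xy| ≤ 2, |y| > 0

Valid decompositions (|xy| ≤ p, |y| ≥ 1):
  • x='', y='a', z='aaa'
  • x='a', y='a', z='aa'
  • x='', y='aa', z='aa'

Total count: 3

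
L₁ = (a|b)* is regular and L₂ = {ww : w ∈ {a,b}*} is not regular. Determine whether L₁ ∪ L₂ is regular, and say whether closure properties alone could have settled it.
Yes — L₁ ∪ L₂ is regular.

{ww} ⊆ (a|b)*, so L₁ ∪ L₂ = (a|b)*, which is regular.

Note that the bare facts "L₁ regular, L₂ non-regular" do not settle the question by themselves: the closure of regular languages under ∪, ∩, complement and difference applies only when BOTH operands are regular. With a non-regular operand the result can come out regular or non-regular depending on the specific languages, so one has to work out L₁ ∪ L₂ for this particular pair, as above.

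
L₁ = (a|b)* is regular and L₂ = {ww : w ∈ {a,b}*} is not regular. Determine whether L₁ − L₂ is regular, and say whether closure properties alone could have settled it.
No — L₁ − L₂ is not regular.

L₁ − L₂ is the complement of {ww} within {a,b}*. If it were regular, its complement {ww} would be regular as well (regular languages are closed under complement) — contradiction. So L₁ − L₂ is not regular.

Note that the bare facts "L₁ regular, L₂ non-regular" do not settle the question by themselves: the closure of regular languages under ∪, ∩, complement and difference applies only when BOTH operands are regular. With a non-regular operand the result can come out regular or non-regular depending on the specific languages, so one has to work out L₁ − L₂ for this particular pair, as above.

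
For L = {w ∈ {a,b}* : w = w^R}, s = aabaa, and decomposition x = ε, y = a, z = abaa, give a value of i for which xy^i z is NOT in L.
i = 2

xy²z = ε · aa · abaa = aaabaa; aaabaa reversed is aabaaa ≠ aaabaa, so it is not a palindrome and is not in L.
(Other choices also work, e.g. i = 0, 3; only i = 1 is guaranteed to stay in L since xy¹z = s.)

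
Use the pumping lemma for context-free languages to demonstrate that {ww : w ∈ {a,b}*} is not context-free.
Assume for contradiction that L is context-free, and let p ≥ 1 be the pumping length given by the pumping lemma for CFLs.
Choose s = a^p b^p a^p b^p. Then s ∈ L (take w = a^p b^p) and |s| = 4p ≥ p.
By the CFL pumping lemma, s = uvxyz for some u, v, x, y, z with |vxy| ≤ p, |vy| ≥ 1, and uv^i xy^i z ∈ L for every i ≥ 0.

Write s as four blocks A₁ B₁ A₂ B₂ with A₁ = A₂ = a^p and B₁ = B₂ = b^p. Since |vxy| ≤ p, the window vxy lies inside at most two adjacent blocks. Take i = 0 and let t = uxz, so |t| = 4p − |vy| with 1 ≤ |vy| ≤ p. If |t| is odd, t ∉ L immediately, so assume |vy| is even (hence |vy| ≥ 2) and |t|/2 = 2p − |vy|/2, which satisfies p ≤ |t|/2 ≤ 2p − 1.

Case 1 (vxy inside A₁B₁): t = a^(p−j) b^(p−l) a^p b^p with j + l = |vy|. The second half of t has length < 2p, so it is a suffix of the trailing a^p b^p and ends in b; the first half is a^(p−j) b^(p−l) a^((j+l)/2), which ends in a because (j+l)/2 ≥ 1. The halves differ, so t ∉ L.

Case 2 (vxy inside B₁A₂, straddling the middle): t = a^p b^(p−j) a^(p−l) b^p with j + l = |vy|. If t = ww, then w is a prefix of t of length ≥ p, so w begins with a^p; and w is a suffix of t of length ≥ p, so w ends with b^p. That forces |w| ≥ 2p, contradicting |w| = |t|/2 ≤ 2p − 1. So t ∉ L.

Case 3 (vxy inside A₂B₂): t = a^p b^p a^(p−j) b^(p−l) with j + l = |vy|. The first half of t is a prefix of a^p b^p, so it begins with a; the second half is b^((j+l)/2) a^(p−j) b^(p−l), which begins with b. The halves differ, so t ∉ L.

In every case uv⁰xy⁰z = uxz ∉ L.

This contradicts the CFL pumping lemma, which requires uv^i xy^i z ∈ L for all i ≥ 0.
Hence L = {ww : w ∈ {a,b}*} is not context-free. ∎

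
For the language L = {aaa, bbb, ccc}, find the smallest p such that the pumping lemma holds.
p = 4

For a finite language L, the pumping lemma holds vacuously if p > max|s| for s ∈ L.

The longest string in L = {aaa, bbb, ccc} has length 3.
If p = 4, then no string s ∈ L has |s| ≥ p, so the condition is vacuously true.

The minimum pumping length is p = 4.

Why no smaller p works: for any p ≤ 3, the longest string s ∈ L has |s| = 3 ≥ p, so it would
have to be pumpable; but pumping up (i = 2, 3, ...) produces ever longer strings, which cannot all lie in the
finite language L. So the pumping property fails for every p ≤ 3.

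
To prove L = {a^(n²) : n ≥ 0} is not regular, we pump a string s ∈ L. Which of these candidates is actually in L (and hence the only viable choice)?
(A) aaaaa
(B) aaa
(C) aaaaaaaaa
(C) aaaaaaaaa

The pumping lemma is applied to a string s that lies in L, so first check membership of each option:
- (A) aaaaa has length 5, strictly between 2² = 4 and 3² = 9, so it is not in L ✗
- (B) aaa has length 3, strictly between 1² = 1 and 2² = 4, so it is not in L ✗
- (C) aaaaaaaaa has length 9 = 3², a perfect square, so it is in L ✓

Only (C) aaaaaaaaa is in L, so it is the only candidate that could play the role of s.
(In a complete proof one picks s in terms of the pumping length p so that |s| ≥ p is guaranteed; a fixed string like aaaaaaaaa illustrates the shape of such an s.)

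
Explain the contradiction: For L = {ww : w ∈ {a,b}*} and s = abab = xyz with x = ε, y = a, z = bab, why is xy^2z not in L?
xy²z = aabab ∉ L

Pumping with i = 2 replaces y = a by y² = aa:
- Original: s = xyz = abab; abab splits into halves ab · ab, which are equal, so it is in L (w = ab)
- Pumped: xy²z = ε · aa · bab = aabab
- aabab has odd length 5, so it cannot be written as ww and is not in L

The pumping lemma would require xy²z ∈ L, so this decomposition yields a contradiction.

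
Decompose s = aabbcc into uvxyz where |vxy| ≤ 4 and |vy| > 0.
u='a', v='a', x='bb', y='c', z='c'

For s = aabbcc with pumping length p = 4:

One valid decomposition:
- u = 'a'
- v = 'a'
- x = 'bb'
- y = 'c'
- z = 'c'

Verification:
- uvxyz = 'a' + 'a' + 'bb' + 'c' + 'c' = aabbcc ✓
- |vxy| = |'abbc'| = 4 ≤ 4 ✓
- |vy| = |'ac'| = 2 > 0 ✓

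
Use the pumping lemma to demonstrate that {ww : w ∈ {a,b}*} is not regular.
Assume for contradiction that L is regular, and let p ≥ 1 be the pumping length given by the pumping lemma.
Choose s = a^p b a^p b. Then s ∈ L (take w = a^p b) and |s| = 2p + 2 ≥ p.
By the pumping lemma, s = xyz for some x, y, z with |xy| ≤ p, |y| ≥ 1, and xy^i z ∈ L for every i ≥ 0.
Since |xy| ≤ p and the first p symbols of s are all a's, y = a^k for some k with 1 ≤ k ≤ p.

Take i = 2: t = xy²z = a^(p + k) b a^p b.
Suppose t = uu for some string u. The string t contains exactly two b's and ends in b, so u contains exactly one b and ends in b; hence u = a^j b for some j, and uu = a^j b a^j b. Comparing with t = a^(p + k) b a^p b forces j = p + k (first block) and j = p (second block), which is impossible since k ≥ 1. So t ∉ L.

This contradicts the pumping lemma, which requires xy^i z ∈ L for all i ≥ 0.
Hence L = {ww : w ∈ {a,b}*} is not regular. ∎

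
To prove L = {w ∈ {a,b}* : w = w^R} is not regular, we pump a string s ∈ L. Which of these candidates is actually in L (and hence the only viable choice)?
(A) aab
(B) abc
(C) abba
(C) abba

The pumping lemma is applied to a string s that lies in L, so first check membership of each option:
- (A) aab reversed is baa ≠ aab, so it is not a palindrome and is not in L ✗
- (B) abc reversed is cba ≠ abc, so it is not a palindrome and is not in L ✗
- (C) abba reversed is abba, the same string, so it is a palindrome and is in L ✓

Only (C) abba is in L, so it is the only candidate that could play the role of s.
(In a complete proof one picks s in terms of the pumping length p so that |s| ≥ p is guaranteed; a fixed string like abba illustrates the shape of such an s.)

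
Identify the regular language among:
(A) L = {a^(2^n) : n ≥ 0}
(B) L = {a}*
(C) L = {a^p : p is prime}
(B) {a}*

(B) L = {a}* is regular.

This can be recognized by a finite automaton (DFA/NFA).
Regular expressions like {a}* define regular languages.

The other choices are not regular:
- {a^(2^n) : n ≥ 0}: After pumping, length is no longer a power of 2
- {a^p : p is prime}: After pumping, the length becomes composite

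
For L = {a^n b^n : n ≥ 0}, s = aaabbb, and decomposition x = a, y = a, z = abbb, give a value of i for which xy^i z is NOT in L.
i = 2

xy²z = a · aa · abbb = aaaabbb; aaaabbb has 4 a's and 3 b's; 4 ≠ 3, so it is not in L.
(Other choices also work, e.g. i = 0, 3; only i = 1 is guaranteed to stay in L since xy¹z = s.)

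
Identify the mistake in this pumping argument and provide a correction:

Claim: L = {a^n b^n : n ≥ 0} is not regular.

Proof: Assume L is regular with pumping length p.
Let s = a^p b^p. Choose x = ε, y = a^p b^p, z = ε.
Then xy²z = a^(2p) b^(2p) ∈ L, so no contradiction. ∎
Error: The decomposition violates |xy| ≤ p. With y = a^p b^p, |xy| = |y| = 2p > p. (The proof also miscomputes xy²z, which would be a^p b^p a^p b^p rather than a^(2p) b^(2p), and it wrongly treats one harmless decomposition as settling the matter — the prover does not get to choose the decomposition.)

Correction: The pumping lemma requires |xy| ≤ p, and the argument must handle every decomposition satisfying |xy| ≤ p, |y| ≥ 1. Since s starts with p a's, any such y consists only of a's, say y = a^k with k ≥ 1. Then xy²z = a^(p+k) b^p has unequal numbers of a's and b's, so xy²z ∉ L — the required contradiction.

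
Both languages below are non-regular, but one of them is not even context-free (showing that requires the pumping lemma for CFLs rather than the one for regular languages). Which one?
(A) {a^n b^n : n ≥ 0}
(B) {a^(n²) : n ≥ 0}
(B) {a^(n²) : n ≥ 0}

(B) {a^(n²) : n ≥ 0} requires the CFL pumping lemma.

- {a^n b^n : n ≥ 0} is context-free (but not regular)
  • Can be shown non-regular with the regular pumping lemma
  • After pumping, the number of a's and b's become unequal

- {a^(n²) : n ≥ 0} is NOT context-free
  • Requires the CFL pumping lemma to prove
  • Gaps between squares grow unboundedly

The CFL pumping lemma is "stronger" in that it can prove non-membership
in the larger class of context-free languages.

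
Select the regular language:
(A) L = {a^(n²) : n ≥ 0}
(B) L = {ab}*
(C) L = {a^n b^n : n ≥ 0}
(B) {ab}*

(B) L = {ab}* is regular.

This can be recognized by a finite automaton (DFA/NFA).
Regular expressions like {ab}* define regular languages.

The other choices are not regular:
- {a^n b^n : n ≥ 0}: After pumping, the number of a's and b's become unequal
- {a^(n²) : n ≥ 0}: After pumping, length is no longer a perfect square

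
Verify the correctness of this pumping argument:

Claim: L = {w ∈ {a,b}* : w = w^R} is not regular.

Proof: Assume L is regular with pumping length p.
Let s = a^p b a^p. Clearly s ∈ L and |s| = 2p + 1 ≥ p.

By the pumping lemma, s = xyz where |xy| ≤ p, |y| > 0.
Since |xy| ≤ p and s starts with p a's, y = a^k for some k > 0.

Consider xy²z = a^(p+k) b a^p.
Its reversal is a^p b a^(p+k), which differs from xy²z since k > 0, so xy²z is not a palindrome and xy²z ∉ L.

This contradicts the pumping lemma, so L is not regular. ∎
The proof is correct.

This proof is valid because:
1. s = a^p b a^p is in L and is chosen in terms of p, so |s| ≥ p holds for every p
2. The decomposition analysis is correct: |xy| ≤ p forces y to lie inside the leading a's
3. The contradiction is valid: a^(p+k) b a^p has more a's before the b than after it, so it is not a palindrome
4. The conclusion follows logically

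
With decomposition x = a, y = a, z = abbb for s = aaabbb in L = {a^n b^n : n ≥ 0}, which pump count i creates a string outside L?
i = 0

xy⁰z = a · ε · abbb = aabbb; aabbb has 2 a's and 3 b's; 2 ≠ 3, so it is not in L.
(Other choices also work, e.g. i = 2, 3; only i = 1 is guaranteed to stay in L since xy¹z = s.)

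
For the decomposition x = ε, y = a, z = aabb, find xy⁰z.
aabb

Given x = '', y = 'a', z = 'aabb' and i = 0:

xy^0z = x + y·y·...·y (0 times) + z
       = '' + 'a'^0 + 'aabb'
       = '' + '' + 'aabb'
       = 'aabb'

The pumped string is 'aabb' with length 4.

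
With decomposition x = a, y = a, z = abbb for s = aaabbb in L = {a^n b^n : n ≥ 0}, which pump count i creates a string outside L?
i = 2

xy²z = a · aa · abbb = aaaabbb; aaaabbb has 4 a's and 3 b's; 4 ≠ 3, so it is not in L.
(Other choices also work, e.g. i = 0, 3; only i = 1 is guaranteed to stay in L since xy¹z = s.)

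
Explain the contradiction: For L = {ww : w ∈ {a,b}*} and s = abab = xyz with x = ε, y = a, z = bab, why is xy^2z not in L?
xy²z = aabab ∉ L

Pumping with i = 2 replaces y = a by y² = aa:
- Original: s = xyz = abab; abab splits into halves ab · ab, which are equal, so it is in L (w = ab)
- Pumped: xy²z = ε · aa · bab = aabab
- aabab has odd length 5, so it cannot be written as ww and is not in L

The pumping lemma would require xy²z ∈ L, so this decomposition yields a contradiction.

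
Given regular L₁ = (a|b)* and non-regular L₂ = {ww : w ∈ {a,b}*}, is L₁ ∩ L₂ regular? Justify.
No — L₁ ∩ L₂ is not regular.

(a|b)* is all strings over {a,b}, so L₁ ∩ L₂ = {ww : w ∈ {a,b}*} = L₂ itself, which is not regular (pump s = a^p b a^p b).

Note that the bare facts "L₁ regular, L₂ non-regular" do not settle the question by themselves: the closure of regular languages under ∪, ∩, complement and difference applies only when BOTH operands are regular. With a non-regular operand the result can come out regular or non-regular depending on the specific languages, so one has to work out L₁ ∩ L₂ for this particular pair, as above.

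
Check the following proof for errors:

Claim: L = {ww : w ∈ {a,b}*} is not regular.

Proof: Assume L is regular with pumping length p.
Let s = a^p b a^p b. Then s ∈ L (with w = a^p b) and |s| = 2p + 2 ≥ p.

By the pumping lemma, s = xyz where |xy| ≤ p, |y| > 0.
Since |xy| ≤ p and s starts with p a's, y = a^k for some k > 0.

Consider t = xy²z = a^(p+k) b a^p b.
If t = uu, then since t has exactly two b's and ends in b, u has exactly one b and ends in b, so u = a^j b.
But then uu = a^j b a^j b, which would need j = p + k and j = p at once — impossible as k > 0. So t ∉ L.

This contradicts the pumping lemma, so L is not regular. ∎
The proof is correct.

This proof is valid because:
1. s = a^p b a^p b is in L and is chosen in terms of p, so |s| ≥ p holds for every p
2. The decomposition analysis is correct: |xy| ≤ p forces y to lie inside the leading a's
3. The contradiction is valid: the argument shows a^(p+k) b a^p b cannot be split into two equal halves
4. The conclusion follows logically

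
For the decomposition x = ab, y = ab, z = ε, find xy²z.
ababab

Given x = 'ab', y = 'ab', z = '' and i = 2:

xy^2z = x + y·y·...·y (2 times) + z
       = 'ab' + 'ab'^2 + ''
       = 'ab' + 'abab' + ''
       = 'ababab'

The pumped string is 'ababab' with length 6.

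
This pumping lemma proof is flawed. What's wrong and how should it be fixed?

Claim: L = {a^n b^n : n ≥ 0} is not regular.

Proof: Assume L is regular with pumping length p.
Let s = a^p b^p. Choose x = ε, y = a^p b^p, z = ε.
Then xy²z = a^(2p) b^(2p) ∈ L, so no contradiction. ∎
Error: The decomposition violates |xy| ≤ p. With y = a^p b^p, |xy| = |y| = 2p > p. (The proof also miscomputes xy²z, which would be a^p b^p a^p b^p rather than a^(2p) b^(2p), and it wrongly treats one harmless decomposition as settling the matter — the prover does not get to choose the decomposition.)

Correction: The pumping lemma requires |xy| ≤ p, and the argument must handle every decomposition satisfying |xy| ≤ p, |y| ≥ 1. Since s starts with p a's, any such y consists only of a's, say y = a^k with k ≥ 1. Then xy²z = a^(p+k) b^p has unequal numbers of a's and b's, so xy²z ∉ L — the required contradiction.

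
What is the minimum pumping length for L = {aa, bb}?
p = 3

For a finite language L, the pumping lemma holds vacuously if p > max|s| for s ∈ L.

The longest string in L = {aa, bb} has length 2.
If p = 3, then no string s ∈ L has |s| ≥ p, so the condition is vacuously true.

The minimum pumping length is p = 3.

Why no smaller p works: for any p ≤ 2, the longest string s ∈ L has |s| = 2 ≥ p, so it would
have to be pumpable; but pumping up (i = 2, 3, ...) produces ever longer strings, which cannot all lie in the
finite language L. So the pumping property fails for every p ≤ 2.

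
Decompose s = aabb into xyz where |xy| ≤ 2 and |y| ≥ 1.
x = '', y = 'aa', z = 'bb'

For s = aabb and p = 2, one valid decomposition is:
- x = '' (length 0)
- y = 'aa' (length 2)
- z = 'bb' (length 2)

Verification:
- xyz = '' + 'aa' + 'bb' = aabb ✓
- |xy| = 2 ≤ 2 ✓
- |y| = 2 > 0 ✓

All pumping lemma constraints are satisfied.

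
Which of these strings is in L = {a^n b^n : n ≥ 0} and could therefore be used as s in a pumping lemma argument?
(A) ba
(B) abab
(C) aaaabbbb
(C) aaaabbbb

The pumping lemma is applied to a string s that lies in L, so first check membership of each option:
- (A) ba has an a after a b, so it is not of the form a^n b^n and is not in L ✗
- (B) abab has an a after a b, so it is not of the form a^n b^n and is not in L ✗
- (C) aaaabbbb = a^4 b^4 has equal counts (4 = 4), so it is in L ✓

Only (C) aaaabbbb is in L, so it is the only candidate that could play the role of s.
(In a complete proof one picks s in terms of the pumping length p so that |s| ≥ p is guaranteed; a fixed string like aaaabbbb illustrates the shape of such an s.)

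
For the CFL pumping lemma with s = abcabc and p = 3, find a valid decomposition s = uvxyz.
u='ab', v='c', x='a', y='b', z='c'

For s = abcabc with pumping length p = 3:

One valid decomposition:
- u = 'ab'
- v = 'c'
- x = 'a'
- y = 'b'
- z = 'c'

Verification:
- uvxyz = 'ab' + 'c' + 'a' + 'b' + 'c' = abcabc ✓
- |vxy| = |'cab'| = 3 ≤ 3 ✓
- |vy| = |'cb'| = 2 > 0 ✓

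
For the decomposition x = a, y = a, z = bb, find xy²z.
aaabb

Given x = 'a', y = 'a', z = 'bb' and i = 2:

xy^2z = x + y·y·...·y (2 times) + z
       = 'a' + 'a'^2 + 'bb'
       = 'a' + 'aa' + 'bb'
       = 'aaabb'

The pumped string is 'aaabb' with length 5.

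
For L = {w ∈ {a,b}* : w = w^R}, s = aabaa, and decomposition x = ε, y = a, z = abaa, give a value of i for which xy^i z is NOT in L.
i = 2

xy²z = ε · aa · abaa = aaabaa; aaabaa reversed is aabaaa ≠ aaabaa, so it is not a palindrome and is not in L.
(Other choices also work, e.g. i = 0, 3; only i = 1 is guaranteed to stay in L since xy¹z = s.)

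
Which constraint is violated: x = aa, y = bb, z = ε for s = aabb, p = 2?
Violated: |xy| ≤ p

The decomposition x = aa, y = bb, z = ε for s = aabb with p = 2
violates the constraint: |xy| ≤ p

|xy| = |aabb| = 4 > 2 = p. The decomposition puts too many characters in xy.

Pumping lemma constraints:
1. xyz = s (decomposition is valid)
2. |xy| ≤ p
3. |y| > 0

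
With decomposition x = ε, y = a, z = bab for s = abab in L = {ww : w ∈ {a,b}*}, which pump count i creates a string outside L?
i = 2

xy²z = ε · aa · bab = aabab; aabab has odd length 5, so it cannot be written as ww and is not in L.
(Other choices also work, e.g. i = 0, 3; only i = 1 is guaranteed to stay in L since xy¹z = s.)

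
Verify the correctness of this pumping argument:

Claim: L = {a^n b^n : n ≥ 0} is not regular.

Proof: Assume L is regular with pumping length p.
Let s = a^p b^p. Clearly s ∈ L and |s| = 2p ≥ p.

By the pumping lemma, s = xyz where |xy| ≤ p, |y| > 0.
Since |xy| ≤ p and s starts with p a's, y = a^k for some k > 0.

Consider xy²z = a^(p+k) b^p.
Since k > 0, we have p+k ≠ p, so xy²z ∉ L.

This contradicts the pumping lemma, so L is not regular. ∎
The proof is correct.

This proof is valid because:
1. The string s = a^p b^p is correctly in L
2. The decomposition analysis is correct: y must consist only of a's
3. The contradiction is valid: pumping increases a's but not b's
4. The conclusion follows logically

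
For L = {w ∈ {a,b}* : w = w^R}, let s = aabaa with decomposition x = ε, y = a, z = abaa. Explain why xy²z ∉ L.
xy²z = aaabaa ∉ L

Pumping with i = 2 replaces y = a by y² = aa:
- Original: s = xyz = aabaa; aabaa reversed is aabaa, the same string, so it is a palindrome and is in L
- Pumped: xy²z = ε · aa · abaa = aaabaa
- aaabaa reversed is aabaaa ≠ aaabaa, so it is not a palindrome and is not in L

The pumping lemma would require xy²z ∈ L, so this decomposition yields a contradiction.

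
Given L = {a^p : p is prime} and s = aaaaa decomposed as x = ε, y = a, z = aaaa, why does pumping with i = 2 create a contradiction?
xy²z = aaaaaa ∉ L

Pumping with i = 2 replaces y = a by y² = aa:
- Original: s = xyz = aaaaa; aaaaa has length 5, which is prime, so it is in L
- Pumped: xy²z = ε · aa · aaaa = aaaaaa
- aaaaaa has length 6 = 2 × 3, which is not prime, so it is not in L

The pumping lemma would require xy²z ∈ L, so this decomposition yields a contradiction.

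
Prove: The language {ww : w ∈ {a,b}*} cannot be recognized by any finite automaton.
Assume for contradiction that L is regular, and let p ≥ 1 be the pumping length given by the pumping lemma.
Choose s = a^p b a^p b. Then s ∈ L (take w = a^p b) and |s| = 2p + 2 ≥ p.
By the pumping lemma, s = xyz for some x, y, z with |xy| ≤ p, |y| ≥ 1, and xy^i z ∈ L for every i ≥ 0.
Since |xy| ≤ p and the first p symbols of s are all a's, y = a^k for some k with 1 ≤ k ≤ p.

Take i = 2: t = xy²z = a^(p + k) b a^p b.
Suppose t = uu for some string u. The string t contains exactly two b's and ends in b, so u contains exactly one b and ends in b; hence u = a^j b for some j, and uu = a^j b a^j b. Comparing with t = a^(p + k) b a^p b forces j = p + k (first block) and j = p (second block), which is impossible since k ≥ 1. So t ∉ L.

This contradicts the pumping lemma, which requires xy^i z ∈ L for all i ≥ 0.
Hence L = {ww : w ∈ {a,b}*} is not regular. ∎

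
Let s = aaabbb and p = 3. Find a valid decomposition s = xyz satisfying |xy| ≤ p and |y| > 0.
x = '', y = 'a', z = 'aabbb'

For s = aaabbb and p = 3, one valid decomposition is:
- x = '' (length 0)
- y = 'a' (length 1)
- z = 'aabbb' (length 5)

Verification:
- xyz = '' + 'a' + 'aabbb' = aaabbb ✓
- |xy| = 1 ≤ 3 ✓
- |y| = 1 > 0 ✓

All pumping lemma constraints are satisfied.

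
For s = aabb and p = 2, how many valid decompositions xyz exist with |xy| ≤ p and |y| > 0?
3

For s = 'aabb' with pumping length p = 2:

Constraints: |xy| ≤ 2, |y| > 0

Valid decompositions (|xy| ≤ p, |y| ≥ 1):
  • x='', y='a', z='abb'
  • x='a', y='a', z='bb'
  • x='', y='aa', z='bb'

Total count: 3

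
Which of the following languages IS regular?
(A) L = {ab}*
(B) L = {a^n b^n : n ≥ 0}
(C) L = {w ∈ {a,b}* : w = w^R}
(A) {ab}*

(A) L = {ab}* is regular.

This can be recognized by a finite automaton (DFA/NFA).
Regular expressions like {ab}* define regular languages.

The other choices are not regular:
- {a^n b^n : n ≥ 0}: After pumping, the number of a's and b's become unequal
- {w ∈ {a,b}* : w = w^R}: After pumping, the string is no longer symmetric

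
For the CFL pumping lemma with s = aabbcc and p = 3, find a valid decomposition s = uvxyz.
u='aa', v='b', x='b', y='c', z='c'

For s = aabbcc with pumping length p = 3:

One valid decomposition:
- u = 'aa'
- v = 'b'
- x = 'b'
- y = 'c'
- z = 'c'

Verification:
- uvxyz = 'aa' + 'b' + 'b' + 'c' + 'c' = aabbcc ✓
- |vxy| = |'bbc'| = 3 ≤ 3 ✓
- |vy| = |'bc'| = 2 > 0 ✓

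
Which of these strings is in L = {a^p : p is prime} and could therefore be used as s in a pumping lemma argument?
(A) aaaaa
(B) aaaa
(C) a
(A) aaaaa

The pumping lemma is applied to a string s that lies in L, so first check membership of each option:
- (A) aaaaa has length 5, which is prime, so it is in L ✓
- (B) aaaa has length 4 = 2 × 2, which is not prime, so it is not in L ✗
- (C) a has length 1, which is not prime, so it is not in L ✗

Only (A) aaaaa is in L, so it is the only candidate that could play the role of s.
(In a complete proof one picks s in terms of the pumping length p so that |s| ≥ p is guaranteed; a fixed string like aaaaa illustrates the shape of such an s.)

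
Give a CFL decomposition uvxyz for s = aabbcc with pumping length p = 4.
u='a', v='a', x='bb', y='c', z='c'

For s = aabbcc with pumping length p = 4:

One valid decomposition:
- u = 'a'
- v = 'a'
- x = 'bb'
- y = 'c'
- z = 'c'

Verification:
- uvxyz = 'a' + 'a' + 'bb' + 'c' + 'c' = aabbcc ✓
- |vxy| = |'abbc'| = 4 ≤ 4 ✓
- |vy| = |'ac'| = 2 > 0 ✓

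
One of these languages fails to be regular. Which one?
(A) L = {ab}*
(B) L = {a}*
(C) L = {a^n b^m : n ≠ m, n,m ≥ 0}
(C) {a^n b^m : n ≠ m, n,m ≥ 0}

(C) L = {a^n b^m : n ≠ m, n,m ≥ 0} is NOT regular.

The pumping lemma can be used to prove this:
After pumping a's, we can make n = m

The other languages are regular because they can be recognized by finite automata.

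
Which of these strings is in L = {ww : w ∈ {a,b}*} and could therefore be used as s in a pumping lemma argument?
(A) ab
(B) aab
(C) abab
(C) abab

The pumping lemma is applied to a string s that lies in L, so first check membership of each option:
- (A) ab has length 2; its halves are a and b, which differ, so it is not in L ✗
- (B) aab has odd length 3, so it cannot be written as ww and is not in L ✗
- (C) abab splits into halves ab · ab, which are equal, so it is in L (w = ab) ✓

Only (C) abab is in L, so it is the only candidate that could play the role of s.
(In a complete proof one picks s in terms of the pumping length p so that |s| ≥ p is guaranteed; a fixed string like abab illustrates the shape of such an s.)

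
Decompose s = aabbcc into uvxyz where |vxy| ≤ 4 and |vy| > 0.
u='a', v='a', x='bb', y='c', z='c'

For s = aabbcc with pumping length p = 4:

One valid decomposition:
- u = 'a'
- v = 'a'
- x = 'bb'
- y = 'c'
- z = 'c'

Verification:
- uvxyz = 'a' + 'a' + 'bb' + 'c' + 'c' = aabbcc ✓
- |vxy| = |'abbc'| = 4 ≤ 4 ✓
- |vy| = |'ac'| = 2 > 0 ✓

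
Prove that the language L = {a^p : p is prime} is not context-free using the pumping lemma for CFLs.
Assume for contradiction that L is context-free, and let p ≥ 1 be the pumping length given by the pumping lemma for CFLs.
Choose a prime q with q ≥ p and let s = a^q. Then s ∈ L and |s| = q ≥ p.
By the CFL pumping lemma, s = uvxyz for some u, v, x, y, z with |vxy| ≤ p, |vy| ≥ 1, and uv^i xy^i z ∈ L for every i ≥ 0.
All symbols are a's, so only lengths matter: let k = |vy|, with 1 ≤ k ≤ p. Then |uv^i xy^i z| = q + (i − 1)k.

Take i = q + 1: the length is q + qk = q(k + 1).
Both factors satisfy q ≥ 2 and k + 1 ≥ 2, so q(k + 1) is composite and uv^(q+1) xy^(q+1) z ∉ L.

This contradicts the CFL pumping lemma, which requires uv^i xy^i z ∈ L for all i ≥ 0.
Hence L = {a^p : p is prime} is not context-free. ∎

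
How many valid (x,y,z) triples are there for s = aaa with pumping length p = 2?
3

For s = 'aaa' with pumping length p = 2:

Constraints: |xy| ≤ 2, |y| > 0

Valid decompositions (|xy| ≤ p, |y| ≥ 1):
  • x='', y='a', z='aa'
  • x='a', y='a', z='a'
  • x='', y='aa', z='a'

Total count: 3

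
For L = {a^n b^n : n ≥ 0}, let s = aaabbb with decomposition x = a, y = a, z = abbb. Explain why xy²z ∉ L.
xy²z = aaaabbb ∉ L

Pumping with i = 2 replaces y = a by y² = aa:
- Original: s = xyz = aaabbb; aaabbb = a^3 b^3 has equal counts (3 = 3), so it is in L
- Pumped: xy²z = a · aa · abbb = aaaabbb
- aaaabbb has 4 a's and 3 b's; 4 ≠ 3, so it is not in L

The pumping lemma would require xy²z ∈ L, so this decomposition yields a contradiction.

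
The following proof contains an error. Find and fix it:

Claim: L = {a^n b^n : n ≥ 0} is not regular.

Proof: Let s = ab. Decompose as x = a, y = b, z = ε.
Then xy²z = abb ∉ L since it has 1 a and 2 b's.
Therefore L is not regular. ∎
Error: The string s = ab might be shorter than the pumping length p.

Correction: Choose s = a^p b^p to ensure |s| ≥ p. Also, the decomposition is wrong: with |xy| ≤ p, y cannot include b's when s starts with p a's.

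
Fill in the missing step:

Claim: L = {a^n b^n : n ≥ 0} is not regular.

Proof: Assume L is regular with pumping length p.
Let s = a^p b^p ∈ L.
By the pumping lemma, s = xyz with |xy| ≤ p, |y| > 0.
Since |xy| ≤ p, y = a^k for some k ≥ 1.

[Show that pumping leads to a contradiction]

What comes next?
Consider xy²z = a^(p+k) b^p.

Since k ≥ 1, we have p + k > p.
So xy²z has more a's than b's: (p+k) a's vs p b's.
This means xy²z ∉ L because a^n b^n requires equal counts.

This contradicts the pumping lemma which states xy²z ∈ L.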